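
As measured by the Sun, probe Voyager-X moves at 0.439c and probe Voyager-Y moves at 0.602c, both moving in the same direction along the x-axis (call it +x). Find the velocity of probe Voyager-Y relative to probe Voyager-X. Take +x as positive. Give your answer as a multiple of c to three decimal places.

β_A = 0.439, β_B = 0.602.
Transform to A's frame with the inverse velocity-addition law: u' = (u − v)/(1 − uv/c²), taking u = β_B and v = β_A.
u' = (0.602 − 0.439) / (1 − (0.439)(0.602)) = 0.1630/0.7357 = 0.2216.

+0.222c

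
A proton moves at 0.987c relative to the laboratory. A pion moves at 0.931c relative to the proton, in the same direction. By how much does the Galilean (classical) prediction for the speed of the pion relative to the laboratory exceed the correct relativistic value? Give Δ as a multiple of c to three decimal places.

Δ = 0.918c

Galilean: u_cl = 0.931 + 0.987 = 1.9180.
Relativistic: u_rel = (0.931 + 0.987) / (1 + 0.931·0.987) = 1.9180/1.9189 = 0.9995.
Δ = 1.9180 − 0.9995 = 0.9185.
(The classical prediction exceeds c; the relativistic result does not.)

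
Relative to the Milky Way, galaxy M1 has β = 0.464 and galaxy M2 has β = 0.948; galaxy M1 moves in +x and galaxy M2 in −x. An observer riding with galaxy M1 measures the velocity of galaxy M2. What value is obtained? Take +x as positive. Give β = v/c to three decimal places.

β = -0.981

β_A = 0.464, β_B = -0.948.
Transform to A's frame with the inverse velocity-addition law: u' = (u − v)/(1 − uv/c²), taking u = β_B and v = β_A.
u' = (-0.948 − 0.464) / (1 − (0.464)(-0.948)) = -1.4120/1.4399 = -0.9806.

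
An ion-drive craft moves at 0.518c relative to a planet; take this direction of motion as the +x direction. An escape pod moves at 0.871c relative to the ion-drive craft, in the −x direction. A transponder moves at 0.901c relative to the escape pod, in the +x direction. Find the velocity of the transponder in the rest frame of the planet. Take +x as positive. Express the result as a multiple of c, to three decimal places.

Apply u = (u' + v)/(1 + u'v/c²) successively, working outward toward the planet.
Start: velocity of the ion-drive craft relative to the planet = 0.5180c.
Compose with the escape pod (u' = -0.871 in the ion-drive craft frame): u_1 = (-0.871 + 0.518) / (1 + (-0.871)·0.518) = -0.3530/0.5488 = -0.6432.
Compose with the transponder (u' = 0.901 in the escape pod frame): u_2 = (0.901 + (-0.643)) / (1 + 0.901·(-0.643)) = 0.2578/0.4205 = 0.6131.

+0.613c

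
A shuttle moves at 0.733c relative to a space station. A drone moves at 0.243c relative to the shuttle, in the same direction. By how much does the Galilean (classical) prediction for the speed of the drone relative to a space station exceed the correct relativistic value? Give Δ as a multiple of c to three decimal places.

Galilean: u_cl = 0.243 + 0.733 = 0.9760.
Relativistic: u_rel = (0.243 + 0.733) / (1 + 0.243·0.733) = 0.9760/1.1781 = 0.8284.
Δ = 0.9760 − 0.8284 = 0.1476.

Δ = 0.148c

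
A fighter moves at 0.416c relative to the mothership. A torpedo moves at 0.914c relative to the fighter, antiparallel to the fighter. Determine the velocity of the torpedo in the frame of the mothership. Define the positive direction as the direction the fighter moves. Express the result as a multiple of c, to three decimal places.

With v = 0.416 and u' = -0.914 (in units of c),
u = (u' + v)/(1 + u'v/c²):
u = (-0.914 + 0.416) / (1 + (-0.914)·0.416) = -0.4980/0.6198 = -0.8035

-0.804c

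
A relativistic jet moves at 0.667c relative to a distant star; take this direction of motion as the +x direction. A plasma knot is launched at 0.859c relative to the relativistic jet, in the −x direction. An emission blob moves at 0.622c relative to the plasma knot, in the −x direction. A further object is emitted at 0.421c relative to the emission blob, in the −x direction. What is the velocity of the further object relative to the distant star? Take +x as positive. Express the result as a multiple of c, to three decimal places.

Apply u = (u' + v)/(1 + u'v/c²) successively, working outward toward the distant star.
Start: velocity of the relativistic jet relative to the distant star = 0.6670c.
Compose with the plasma knot (u' = -0.859 in the relativistic jet frame): u_1 = (-0.859 + 0.667) / (1 + (-0.859)·0.667) = -0.1920/0.4270 = -0.4496.
Compose with the emission blob (u' = -0.622 in the plasma knot frame): u_2 = (-0.622 + (-0.450)) / (1 + (-0.622)·(-0.450)) = -1.0716/1.2797 = -0.8374.
Compose with the further object (u' = -0.421 in the emission blob frame): u_3 = (-0.421 + (-0.837)) / (1 + (-0.421)·(-0.837)) = -1.2584/1.3526 = -0.9304.

-0.930c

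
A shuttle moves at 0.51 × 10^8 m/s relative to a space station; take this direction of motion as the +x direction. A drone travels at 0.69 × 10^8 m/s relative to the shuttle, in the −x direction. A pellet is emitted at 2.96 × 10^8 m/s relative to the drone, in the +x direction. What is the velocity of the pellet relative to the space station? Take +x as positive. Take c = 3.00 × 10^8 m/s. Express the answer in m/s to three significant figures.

+2.95 × 10^8 m/s

Apply u = (u' + v)/(1 + u'v/c²) successively, working outward toward the space station.
(Dividing each given speed by c = 3.00 × 10^8 m/s to work in units of c.)
Start: velocity of the shuttle relative to the space station = 0.1700c.
Compose with the drone (u' = -0.230 in the shuttle frame): u_1 = (-0.230 + 0.170) / (1 + (-0.230)·0.170) = -0.0600/0.9609 = -0.0624.
Compose with the pellet (u' = 0.987 in the drone frame): u_2 = (0.987 + (-0.062)) / (1 + 0.987·(-0.062)) = 0.9242/0.9384 = 0.9849.
So u = 0.9849 × 3.00 × 10^8 m/s.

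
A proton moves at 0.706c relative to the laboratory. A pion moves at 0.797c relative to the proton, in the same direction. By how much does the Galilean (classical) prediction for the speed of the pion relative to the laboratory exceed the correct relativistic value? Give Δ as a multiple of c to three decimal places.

Galilean: u_cl = 0.797 + 0.706 = 1.5030.
Relativistic: u_rel = (0.797 + 0.706) / (1 + 0.797·0.706) = 1.5030/1.5627 = 0.9618.
Δ = 1.5030 − 0.9618 = 0.5412.
(The classical prediction exceeds c; the relativistic result does not.)

Δ = 0.541c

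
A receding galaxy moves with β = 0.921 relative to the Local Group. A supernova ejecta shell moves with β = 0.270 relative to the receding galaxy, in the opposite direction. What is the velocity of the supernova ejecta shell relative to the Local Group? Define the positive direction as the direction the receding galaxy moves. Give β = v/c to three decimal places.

With v = 0.921 and u' = -0.270 (in units of c),
u = (u' + v)/(1 + u'v/c²):
u = (-0.270 + 0.921) / (1 + (-0.270)·0.921) = 0.6510/0.7513 = 0.8665
(Galilean addition would give +0.651c.)

β = +0.866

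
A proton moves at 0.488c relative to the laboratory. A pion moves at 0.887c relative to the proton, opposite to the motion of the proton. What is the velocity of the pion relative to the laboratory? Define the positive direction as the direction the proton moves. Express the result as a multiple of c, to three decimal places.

With v = 0.488 and u' = -0.887 (in units of c),
u = (u' + v)/(1 + u'v/c²):
u = (-0.887 + 0.488) / (1 + (-0.887)·0.488) = -0.3990/0.5671 = -0.7035
(Galilean addition would give -0.399c.)

-0.704c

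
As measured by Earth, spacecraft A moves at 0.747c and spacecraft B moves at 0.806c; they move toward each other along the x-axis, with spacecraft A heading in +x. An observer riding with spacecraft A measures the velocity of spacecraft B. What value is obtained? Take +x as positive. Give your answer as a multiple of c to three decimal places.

-0.969c

β_A = 0.747, β_B = -0.806.
Transform to A's frame with the inverse velocity-addition law: u' = (u − v)/(1 − uv/c²), taking u = β_B and v = β_A.
u' = (-0.806 − 0.747) / (1 − (0.747)(-0.806)) = -1.5530/1.6021 = -0.9694.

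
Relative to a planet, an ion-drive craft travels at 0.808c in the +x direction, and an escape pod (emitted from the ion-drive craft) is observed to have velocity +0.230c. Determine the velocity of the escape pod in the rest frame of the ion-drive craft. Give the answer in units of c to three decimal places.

Invert the composition law: u' = (u − v)/(1 − uv/c²).
u' = (0.230 − 0.808) / (1 − (0.230)(0.808)) = -0.5780/0.8142 = -0.7099.

-0.710c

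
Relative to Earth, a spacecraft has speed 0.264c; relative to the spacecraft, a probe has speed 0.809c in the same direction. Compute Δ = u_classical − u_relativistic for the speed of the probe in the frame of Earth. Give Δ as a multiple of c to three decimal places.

Galilean: u_cl = 0.809 + 0.264 = 1.0730.
Relativistic: u_rel = (0.809 + 0.264) / (1 + 0.809·0.264) = 1.0730/1.2136 = 0.8842.
Δ = 1.0730 − 0.8842 = 0.1888.
(The classical prediction exceeds c; the relativistic result does not.)

Δ = 0.189c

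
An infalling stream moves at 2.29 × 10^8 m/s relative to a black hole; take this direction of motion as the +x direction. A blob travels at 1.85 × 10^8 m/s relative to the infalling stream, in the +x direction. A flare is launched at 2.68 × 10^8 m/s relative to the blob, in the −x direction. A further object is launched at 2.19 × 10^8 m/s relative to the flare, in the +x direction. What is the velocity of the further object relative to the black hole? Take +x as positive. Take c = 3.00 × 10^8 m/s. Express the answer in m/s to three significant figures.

Apply u = (u' + v)/(1 + u'v/c²) successively, working outward toward the black hole.
(Dividing each given speed by c = 3.00 × 10^8 m/s to work in units of c.)
Start: velocity of the infalling stream relative to the black hole = 0.7633c.
Compose with the blob (u' = 0.617 in the infalling stream frame): u_1 = (0.617 + 0.763) / (1 + 0.617·0.763) = 1.3800/1.4707 = 0.9383.
Compose with the flare (u' = -0.893 in the blob frame): u_2 = (-0.893 + 0.938) / (1 + (-0.893)·0.938) = 0.0450/0.1618 = 0.2781.
Compose with the further object (u' = 0.730 in the flare frame): u_3 = (0.730 + 0.278) / (1 + 0.730·0.278) = 1.0081/1.2030 = 0.8380.
So u = 0.8380 × 3.00 × 10^8 m/s.

+2.51 × 10^8 m/s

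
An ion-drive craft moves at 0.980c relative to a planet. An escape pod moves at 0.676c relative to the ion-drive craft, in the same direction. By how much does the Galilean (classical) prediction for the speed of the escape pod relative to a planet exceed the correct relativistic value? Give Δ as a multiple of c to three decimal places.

Galilean: u_cl = 0.676 + 0.980 = 1.6560.
Relativistic: u_rel = (0.676 + 0.980) / (1 + 0.676·0.980) = 1.6560/1.6625 = 0.9961.
Δ = 1.6560 − 0.9961 = 0.6599.
(The classical prediction exceeds c; the relativistic result does not.)

Δ = 0.660c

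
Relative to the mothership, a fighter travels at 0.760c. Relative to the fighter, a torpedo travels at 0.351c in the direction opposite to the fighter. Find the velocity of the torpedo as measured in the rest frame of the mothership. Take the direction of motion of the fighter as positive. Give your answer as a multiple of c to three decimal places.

With v = 0.760 and u' = -0.351 (in units of c),
u = (u' + v)/(1 + u'v/c²):
u = (-0.351 + 0.760) / (1 + (-0.351)·0.760) = 0.4090/0.7332 = 0.5578

+0.558c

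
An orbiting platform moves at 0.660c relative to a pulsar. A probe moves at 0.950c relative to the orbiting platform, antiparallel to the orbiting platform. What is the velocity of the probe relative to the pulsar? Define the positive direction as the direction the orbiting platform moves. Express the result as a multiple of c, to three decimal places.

With v = 0.660 and u' = -0.950 (in units of c),
u = (u' + v)/(1 + u'v/c²):
u = (-0.950 + 0.660) / (1 + (-0.950)·0.660) = -0.2900/0.3730 = -0.7775
(Galilean addition would give -0.290c.)

-0.777c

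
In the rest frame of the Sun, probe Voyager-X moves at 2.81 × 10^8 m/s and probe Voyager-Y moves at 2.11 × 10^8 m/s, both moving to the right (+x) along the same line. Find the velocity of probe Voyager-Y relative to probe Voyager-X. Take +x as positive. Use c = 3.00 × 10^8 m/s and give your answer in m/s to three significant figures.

β_A = 0.937, β_B = 0.703 (dividing each by c = 3.00 × 10^8 m/s).
Transform to A's frame with the inverse velocity-addition law: u' = (u − v)/(1 − uv/c²), taking u = β_B and v = β_A.
u' = (0.703 − 0.937) / (1 − (0.937)(0.703)) = -0.2333/0.3412 = -0.6838.
u' = -0.6838 × 3.00 × 10^8 m/s.

-2.05 × 10^8 m/s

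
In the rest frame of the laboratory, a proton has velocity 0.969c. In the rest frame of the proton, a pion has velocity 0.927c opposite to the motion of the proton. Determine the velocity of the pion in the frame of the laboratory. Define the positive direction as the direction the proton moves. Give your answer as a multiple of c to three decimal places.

+0.413c

With v = 0.969 and u' = -0.927 (in units of c),
u = (u' + v)/(1 + u'v/c²):
u = (-0.927 + 0.969) / (1 + (-0.927)·0.969) = 0.0420/0.1017 = 0.4128
(Galilean addition would give +0.042c.)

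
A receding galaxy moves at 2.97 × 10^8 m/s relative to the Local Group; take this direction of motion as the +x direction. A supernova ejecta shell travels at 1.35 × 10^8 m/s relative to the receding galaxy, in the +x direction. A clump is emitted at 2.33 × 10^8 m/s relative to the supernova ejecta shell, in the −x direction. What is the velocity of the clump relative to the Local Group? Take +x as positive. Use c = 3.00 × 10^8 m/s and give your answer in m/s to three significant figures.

+2.91 × 10^8 m/s

Apply u = (u' + v)/(1 + u'v/c²) successively, working outward toward the Local Group.
(Dividing each given speed by c = 3.00 × 10^8 m/s to work in units of c.)
Start: velocity of the receding galaxy relative to the Local Group = 0.9900c.
Compose with the supernova ejecta shell (u' = 0.450 in the receding galaxy frame): u_1 = (0.450 + 0.990) / (1 + 0.450·0.990) = 1.4400/1.4455 = 0.9962.
Compose with the clump (u' = -0.777 in the supernova ejecta shell frame): u_2 = (-0.777 + 0.996) / (1 + (-0.777)·0.996) = 0.2195/0.2263 = 0.9701.
So u = 0.9701 × 3.00 × 10^8 m/s.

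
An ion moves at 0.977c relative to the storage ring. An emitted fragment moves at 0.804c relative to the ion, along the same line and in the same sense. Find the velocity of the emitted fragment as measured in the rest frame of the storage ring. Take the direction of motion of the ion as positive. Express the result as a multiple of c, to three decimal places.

0.997c

With v = 0.977 and u' = 0.804 (in units of c),
u = (u' + v)/(1 + u'v/c²):
u = (0.804 + 0.977) / (1 + 0.804·0.977) = 1.7810/1.7855 = 0.9975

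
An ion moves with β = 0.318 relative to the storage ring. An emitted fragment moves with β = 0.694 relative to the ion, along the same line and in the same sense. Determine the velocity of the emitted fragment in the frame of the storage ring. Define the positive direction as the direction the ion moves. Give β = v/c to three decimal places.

β = 0.829

With v = 0.318 and u' = 0.694 (in units of c),
u = (u' + v)/(1 + u'v/c²):
u = (0.694 + 0.318) / (1 + 0.694·0.318) = 1.0120/1.2207 = 0.8290
(Galilean addition would give +1.012c, exceeding c.)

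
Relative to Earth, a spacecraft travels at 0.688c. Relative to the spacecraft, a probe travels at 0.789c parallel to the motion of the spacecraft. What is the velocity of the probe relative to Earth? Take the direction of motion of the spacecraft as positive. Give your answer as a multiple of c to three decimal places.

With v = 0.688 and u' = 0.789 (in units of c),
u = (u' + v)/(1 + u'v/c²):
u = (0.789 + 0.688) / (1 + 0.789·0.688) = 1.4770/1.5428 = 0.9573
(Galilean addition would give +1.477c, exceeding c.)

0.957c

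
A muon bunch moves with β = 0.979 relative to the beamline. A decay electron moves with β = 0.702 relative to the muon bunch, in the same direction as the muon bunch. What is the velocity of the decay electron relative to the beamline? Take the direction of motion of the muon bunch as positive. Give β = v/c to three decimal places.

With v = 0.979 and u' = 0.702 (in units of c),
u = (u' + v)/(1 + u'v/c²):
u = (0.702 + 0.979) / (1 + 0.702·0.979) = 1.6810/1.6873 = 0.9963
(Galilean addition would give +1.681c, exceeding c.)

β = 0.996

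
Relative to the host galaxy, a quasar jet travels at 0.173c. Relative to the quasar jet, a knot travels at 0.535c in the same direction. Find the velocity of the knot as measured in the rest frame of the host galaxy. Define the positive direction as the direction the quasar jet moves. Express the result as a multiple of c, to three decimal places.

With v = 0.173 and u' = 0.535 (in units of c),
u = (u' + v)/(1 + u'v/c²):
u = (0.535 + 0.173) / (1 + 0.535·0.173) = 0.7080/1.0926 = 0.6480

0.648c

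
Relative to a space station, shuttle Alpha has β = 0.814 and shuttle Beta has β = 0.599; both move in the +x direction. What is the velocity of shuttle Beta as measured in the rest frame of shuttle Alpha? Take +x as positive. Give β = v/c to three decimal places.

β = -0.420

β_A = 0.814, β_B = 0.599.
Transform to A's frame with the inverse velocity-addition law: u' = (u − v)/(1 − uv/c²), taking u = β_B and v = β_A.
u' = (0.599 − 0.814) / (1 − (0.814)(0.599)) = -0.2150/0.5124 = -0.4196.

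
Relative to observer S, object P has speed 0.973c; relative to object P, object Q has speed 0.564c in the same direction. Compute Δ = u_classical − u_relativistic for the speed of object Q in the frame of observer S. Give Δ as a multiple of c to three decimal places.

Δ = 0.545c

Galilean: u_cl = 0.564 + 0.973 = 1.5370.
Relativistic: u_rel = (0.564 + 0.973) / (1 + 0.564·0.973) = 1.5370/1.5488 = 0.9924.
Δ = 1.5370 − 0.9924 = 0.5446.
(The classical prediction exceeds c; the relativistic result does not.)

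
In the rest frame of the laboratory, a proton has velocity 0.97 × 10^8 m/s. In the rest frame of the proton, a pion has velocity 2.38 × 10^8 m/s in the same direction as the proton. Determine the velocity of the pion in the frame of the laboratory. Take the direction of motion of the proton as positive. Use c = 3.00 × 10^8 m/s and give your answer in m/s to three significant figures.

2.67 × 10^8 m/s

In units of c (dividing by 3.00 × 10^8 m/s): v = 0.323, u' = 0.793.
u = (u' + v)/(1 + u'v/c²):
u = (0.793 + 0.323) / (1 + 0.793·0.323) = 1.1167/1.2565 = 0.8887
(Galilean addition would give +1.117c, exceeding c.)
Converting back: u = 0.8887 × 3.00 × 10^8 m/s.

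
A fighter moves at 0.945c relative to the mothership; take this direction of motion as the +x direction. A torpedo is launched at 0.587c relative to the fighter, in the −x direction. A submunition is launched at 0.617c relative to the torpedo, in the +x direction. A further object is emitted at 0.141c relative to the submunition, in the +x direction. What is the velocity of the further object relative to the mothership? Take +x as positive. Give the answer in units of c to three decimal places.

+0.962c

Apply u = (u' + v)/(1 + u'v/c²) successively, working outward toward the mothership.
Start: velocity of the fighter relative to the mothership = 0.9450c.
Compose with the torpedo (u' = -0.587 in the fighter frame): u_1 = (-0.587 + 0.945) / (1 + (-0.587)·0.945) = 0.3580/0.4453 = 0.8040.
Compose with the submunition (u' = 0.617 in the torpedo frame): u_2 = (0.617 + 0.804) / (1 + 0.617·0.804) = 1.4210/1.4961 = 0.9498.
Compose with the further object (u' = 0.141 in the submunition frame): u_3 = (0.141 + 0.950) / (1 + 0.141·0.950) = 1.0908/1.1339 = 0.9620.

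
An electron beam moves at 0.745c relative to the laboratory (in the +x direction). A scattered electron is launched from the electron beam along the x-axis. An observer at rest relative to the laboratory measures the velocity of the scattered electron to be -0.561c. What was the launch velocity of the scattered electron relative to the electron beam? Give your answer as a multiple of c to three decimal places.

Invert the composition law: u' = (u − v)/(1 − uv/c²).
u' = (-0.561 − 0.745) / (1 − (-0.561)(0.745)) = -1.3060/1.4179 = -0.9211.

-0.921c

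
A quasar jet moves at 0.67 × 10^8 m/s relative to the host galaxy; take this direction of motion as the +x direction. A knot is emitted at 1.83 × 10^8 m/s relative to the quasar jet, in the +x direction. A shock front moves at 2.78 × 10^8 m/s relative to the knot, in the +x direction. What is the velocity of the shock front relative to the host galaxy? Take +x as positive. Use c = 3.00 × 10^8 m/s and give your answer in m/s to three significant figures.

Apply u = (u' + v)/(1 + u'v/c²) successively, working outward toward the host galaxy.
(Dividing each given speed by c = 3.00 × 10^8 m/s to work in units of c.)
Start: velocity of the quasar jet relative to the host galaxy = 0.2233c.
Compose with the knot (u' = 0.610 in the quasar jet frame): u_1 = (0.610 + 0.223) / (1 + 0.610·0.223) = 0.8333/1.1362 = 0.7334.
Compose with the shock front (u' = 0.927 in the knot frame): u_2 = (0.927 + 0.733) / (1 + 0.927·0.733) = 1.6601/1.6796 = 0.9884.
So u = 0.9884 × 3.00 × 10^8 m/s.

2.97 × 10^8 m/s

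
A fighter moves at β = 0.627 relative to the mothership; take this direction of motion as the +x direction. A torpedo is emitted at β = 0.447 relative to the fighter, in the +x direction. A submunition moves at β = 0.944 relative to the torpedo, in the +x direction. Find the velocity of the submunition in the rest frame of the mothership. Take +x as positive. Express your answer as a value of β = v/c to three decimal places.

β = 0.995

Apply u = (u' + v)/(1 + u'v/c²) successively, working outward toward the mothership.
Start: velocity of the fighter relative to the mothership = 0.6270c.
Compose with the torpedo (u' = 0.447 in the fighter frame): u_1 = (0.447 + 0.627) / (1 + 0.447·0.627) = 1.0740/1.2803 = 0.8389.
Compose with the submunition (u' = 0.944 in the torpedo frame): u_2 = (0.944 + 0.839) / (1 + 0.944·0.839) = 1.7829/1.7919 = 0.9950.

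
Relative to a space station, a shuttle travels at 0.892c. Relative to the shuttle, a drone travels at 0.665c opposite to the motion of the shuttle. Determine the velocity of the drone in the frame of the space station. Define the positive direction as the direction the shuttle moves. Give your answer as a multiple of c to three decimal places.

+0.558c

With v = 0.892 and u' = -0.665 (in units of c),
u = (u' + v)/(1 + u'v/c²):
u = (-0.665 + 0.892) / (1 + (-0.665)·0.892) = 0.2270/0.4068 = 0.5580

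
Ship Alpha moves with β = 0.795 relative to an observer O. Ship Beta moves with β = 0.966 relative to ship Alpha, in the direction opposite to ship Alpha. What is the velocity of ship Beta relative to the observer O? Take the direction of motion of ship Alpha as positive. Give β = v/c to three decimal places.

With v = 0.795 and u' = -0.966 (in units of c),
u = (u' + v)/(1 + u'v/c²):
u = (-0.966 + 0.795) / (1 + (-0.966)·0.795) = -0.1710/0.2320 = -0.7370
(Galilean addition would give -0.171c.)

β = -0.737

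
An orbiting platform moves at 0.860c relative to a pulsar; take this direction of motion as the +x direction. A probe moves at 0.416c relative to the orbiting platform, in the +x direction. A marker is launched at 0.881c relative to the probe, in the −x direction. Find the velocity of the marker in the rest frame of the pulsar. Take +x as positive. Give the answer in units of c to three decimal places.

Apply u = (u' + v)/(1 + u'v/c²) successively, working outward toward the pulsar.
Start: velocity of the orbiting platform relative to the pulsar = 0.8600c.
Compose with the probe (u' = 0.416 in the orbiting platform frame): u_1 = (0.416 + 0.860) / (1 + 0.416·0.860) = 1.2760/1.3578 = 0.9398.
Compose with the marker (u' = -0.881 in the probe frame): u_2 = (-0.881 + 0.940) / (1 + (-0.881)·0.940) = 0.0588/0.1721 = 0.3417.

+0.342c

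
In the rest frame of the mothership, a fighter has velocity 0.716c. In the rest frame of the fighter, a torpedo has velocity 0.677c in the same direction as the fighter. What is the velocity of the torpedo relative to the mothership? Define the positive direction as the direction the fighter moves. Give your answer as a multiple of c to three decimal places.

0.938c

With v = 0.716 and u' = 0.677 (in units of c),
u = (u' + v)/(1 + u'v/c²):
u = (0.677 + 0.716) / (1 + 0.677·0.716) = 1.3930/1.4847 = 0.9382
(Galilean addition would give +1.393c, exceeding c.)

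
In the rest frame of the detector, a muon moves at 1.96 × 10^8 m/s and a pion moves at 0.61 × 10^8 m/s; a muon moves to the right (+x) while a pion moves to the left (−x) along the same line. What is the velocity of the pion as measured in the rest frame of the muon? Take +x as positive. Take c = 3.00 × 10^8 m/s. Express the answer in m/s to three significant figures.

β_A = 0.653, β_B = -0.203 (dividing each by c = 3.00 × 10^8 m/s).
Transform to A's frame with the inverse velocity-addition law: u' = (u − v)/(1 − uv/c²), taking u = β_B and v = β_A.
u' = (-0.203 − 0.653) / (1 − (0.653)(-0.203)) = -0.8567/1.1328 = -0.7562.
u' = -0.7562 × 3.00 × 10^8 m/s.

-2.27 × 10^8 m/s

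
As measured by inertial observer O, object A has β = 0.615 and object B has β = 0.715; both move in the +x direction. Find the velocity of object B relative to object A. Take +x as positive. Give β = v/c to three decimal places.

β = +0.178

β_A = 0.615, β_B = 0.715.
Transform to A's frame with the inverse velocity-addition law: u' = (u − v)/(1 − uv/c²), taking u = β_B and v = β_A.
u' = (0.715 − 0.615) / (1 − (0.615)(0.715)) = 0.1000/0.5603 = 0.1785.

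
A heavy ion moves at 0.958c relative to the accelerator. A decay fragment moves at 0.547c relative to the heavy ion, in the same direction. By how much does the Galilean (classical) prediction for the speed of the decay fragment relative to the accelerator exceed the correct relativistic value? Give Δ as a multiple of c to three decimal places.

Galilean: u_cl = 0.547 + 0.958 = 1.5050.
Relativistic: u_rel = (0.547 + 0.958) / (1 + 0.547·0.958) = 1.5050/1.5240 = 0.9875.
Δ = 1.5050 − 0.9875 = 0.5175.
(The classical prediction exceeds c; the relativistic result does not.)

Δ = 0.517c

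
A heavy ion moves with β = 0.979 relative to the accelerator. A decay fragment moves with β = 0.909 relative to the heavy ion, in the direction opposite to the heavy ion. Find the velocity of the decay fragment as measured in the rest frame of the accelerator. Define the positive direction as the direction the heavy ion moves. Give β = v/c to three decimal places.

With v = 0.979 and u' = -0.909 (in units of c),
u = (u' + v)/(1 + u'v/c²):
u = (-0.909 + 0.979) / (1 + (-0.909)·0.979) = 0.0700/0.1101 = 0.6358
(Galilean addition would give +0.070c.)

β = +0.636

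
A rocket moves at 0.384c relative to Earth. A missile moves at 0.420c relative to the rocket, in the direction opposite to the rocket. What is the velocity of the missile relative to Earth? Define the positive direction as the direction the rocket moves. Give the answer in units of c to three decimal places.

With v = 0.384 and u' = -0.420 (in units of c),
u = (u' + v)/(1 + u'v/c²):
u = (-0.420 + 0.384) / (1 + (-0.420)·0.384) = -0.0360/0.8387 = -0.0429

-0.043c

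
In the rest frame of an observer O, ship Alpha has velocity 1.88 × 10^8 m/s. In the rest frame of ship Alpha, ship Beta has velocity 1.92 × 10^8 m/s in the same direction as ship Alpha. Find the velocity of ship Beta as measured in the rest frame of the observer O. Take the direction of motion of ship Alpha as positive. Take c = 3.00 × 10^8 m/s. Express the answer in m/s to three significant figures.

In units of c (dividing by 3.00 × 10^8 m/s): v = 0.627, u' = 0.640.
u = (u' + v)/(1 + u'v/c²):
u = (0.640 + 0.627) / (1 + 0.640·0.627) = 1.2667/1.4011 = 0.9041
Converting back: u = 0.9041 × 3.00 × 10^8 m/s.

2.71 × 10^8 m/s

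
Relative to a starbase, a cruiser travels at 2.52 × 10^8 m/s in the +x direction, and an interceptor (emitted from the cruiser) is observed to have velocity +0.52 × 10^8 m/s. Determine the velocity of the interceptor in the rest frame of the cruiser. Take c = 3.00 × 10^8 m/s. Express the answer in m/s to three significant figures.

-2.34 × 10^8 m/s

v = 0.840c, u = 0.173c.
Invert the composition law: u' = (u − v)/(1 − uv/c²).
u' = (0.173 − 0.840) / (1 − (0.173)(0.840)) = -0.6667/0.8544 = -0.7803.
u' = -0.7803 × 3.00 × 10^8 m/s.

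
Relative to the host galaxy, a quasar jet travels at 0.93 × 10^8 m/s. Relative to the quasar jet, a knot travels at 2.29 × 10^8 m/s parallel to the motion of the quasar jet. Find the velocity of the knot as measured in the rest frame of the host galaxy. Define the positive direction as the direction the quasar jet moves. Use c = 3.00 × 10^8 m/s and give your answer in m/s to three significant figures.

In units of c (dividing by 3.00 × 10^8 m/s): v = 0.310, u' = 0.763.
u = (u' + v)/(1 + u'v/c²):
u = (0.763 + 0.310) / (1 + 0.763·0.310) = 1.0733/1.2366 = 0.8679
Converting back: u = 0.8679 × 3.00 × 10^8 m/s.

2.60 × 10^8 m/s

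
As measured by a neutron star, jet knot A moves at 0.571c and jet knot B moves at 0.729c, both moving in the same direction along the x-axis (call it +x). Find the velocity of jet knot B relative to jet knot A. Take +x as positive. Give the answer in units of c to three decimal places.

+0.271c

β_A = 0.571, β_B = 0.729.
Transform to A's frame with the inverse velocity-addition law: u' = (u − v)/(1 − uv/c²), taking u = β_B and v = β_A.
u' = (0.729 − 0.571) / (1 − (0.571)(0.729)) = 0.1580/0.5837 = 0.2707.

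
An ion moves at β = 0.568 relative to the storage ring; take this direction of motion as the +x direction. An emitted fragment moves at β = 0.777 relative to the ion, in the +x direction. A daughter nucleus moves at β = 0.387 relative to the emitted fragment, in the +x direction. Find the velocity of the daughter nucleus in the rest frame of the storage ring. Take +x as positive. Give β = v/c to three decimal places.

β = 0.970

Apply u = (u' + v)/(1 + u'v/c²) successively, working outward toward the storage ring.
Start: velocity of the ion relative to the storage ring = 0.5680c.
Compose with the emitted fragment (u' = 0.777 in the ion frame): u_1 = (0.777 + 0.568) / (1 + 0.777·0.568) = 1.3450/1.4413 = 0.9332.
Compose with the daughter nucleus (u' = 0.387 in the emitted fragment frame): u_2 = (0.387 + 0.933) / (1 + 0.387·0.933) = 1.3202/1.3611 = 0.9699.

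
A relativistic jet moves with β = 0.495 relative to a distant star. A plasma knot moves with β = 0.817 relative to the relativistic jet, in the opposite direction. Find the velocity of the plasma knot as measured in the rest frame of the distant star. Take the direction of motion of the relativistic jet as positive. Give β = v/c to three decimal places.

β = -0.541

With v = 0.495 and u' = -0.817 (in units of c),
u = (u' + v)/(1 + u'v/c²):
u = (-0.817 + 0.495) / (1 + (-0.817)·0.495) = -0.3220/0.5956 = -0.5406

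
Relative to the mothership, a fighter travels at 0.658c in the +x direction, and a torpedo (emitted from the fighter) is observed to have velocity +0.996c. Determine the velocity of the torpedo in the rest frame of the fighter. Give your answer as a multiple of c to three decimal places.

+0.981c

Invert the composition law: u' = (u − v)/(1 − uv/c²).
u' = (0.996 − 0.658) / (1 − (0.996)(0.658)) = 0.3380/0.3446 = 0.9808.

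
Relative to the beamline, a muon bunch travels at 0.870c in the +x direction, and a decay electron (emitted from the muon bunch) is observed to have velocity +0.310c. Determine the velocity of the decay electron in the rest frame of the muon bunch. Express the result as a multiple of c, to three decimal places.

-0.767c

Invert the composition law: u' = (u − v)/(1 − uv/c²).
u' = (0.310 − 0.870) / (1 − (0.310)(0.870)) = -0.5600/0.7303 = -0.7668.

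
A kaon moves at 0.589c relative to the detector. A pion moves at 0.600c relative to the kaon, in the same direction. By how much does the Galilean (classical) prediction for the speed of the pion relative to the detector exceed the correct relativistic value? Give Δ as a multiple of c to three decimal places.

Galilean: u_cl = 0.600 + 0.589 = 1.1890.
Relativistic: u_rel = (0.600 + 0.589) / (1 + 0.600·0.589) = 1.1890/1.3534 = 0.8785.
Δ = 1.1890 − 0.8785 = 0.3105.
(The classical prediction exceeds c; the relativistic result does not.)

Δ = 0.310c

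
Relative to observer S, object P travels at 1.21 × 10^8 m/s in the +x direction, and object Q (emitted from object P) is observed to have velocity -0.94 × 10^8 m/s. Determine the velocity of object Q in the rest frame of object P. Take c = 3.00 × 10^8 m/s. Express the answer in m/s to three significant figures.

v = 0.403c, u = -0.313c.
Invert the composition law: u' = (u − v)/(1 − uv/c²).
u' = (-0.313 − 0.403) / (1 − (-0.313)(0.403)) = -0.7167/1.1264 = -0.6363.
u' = -0.6363 × 3.00 × 10^8 m/s.

-1.91 × 10^8 m/s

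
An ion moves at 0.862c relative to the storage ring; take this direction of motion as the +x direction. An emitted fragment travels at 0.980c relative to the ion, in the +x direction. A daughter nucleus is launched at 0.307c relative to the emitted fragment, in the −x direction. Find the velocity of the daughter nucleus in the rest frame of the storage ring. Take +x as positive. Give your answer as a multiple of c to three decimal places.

Apply u = (u' + v)/(1 + u'v/c²) successively, working outward toward the storage ring.
Start: velocity of the ion relative to the storage ring = 0.8620c.
Compose with the emitted fragment (u' = 0.980 in the ion frame): u_1 = (0.980 + 0.862) / (1 + 0.980·0.862) = 1.8420/1.8448 = 0.9985.
Compose with the daughter nucleus (u' = -0.307 in the emitted fragment frame): u_2 = (-0.307 + 0.999) / (1 + (-0.307)·0.999) = 0.6915/0.6935 = 0.9972.

+0.997c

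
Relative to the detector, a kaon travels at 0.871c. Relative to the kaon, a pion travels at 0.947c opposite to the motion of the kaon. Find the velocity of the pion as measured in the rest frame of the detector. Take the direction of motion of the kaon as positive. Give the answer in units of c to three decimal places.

-0.434c

With v = 0.871 and u' = -0.947 (in units of c),
u = (u' + v)/(1 + u'v/c²):
u = (-0.947 + 0.871) / (1 + (-0.947)·0.871) = -0.0760/0.1752 = -0.4339
(Galilean addition would give -0.076c.)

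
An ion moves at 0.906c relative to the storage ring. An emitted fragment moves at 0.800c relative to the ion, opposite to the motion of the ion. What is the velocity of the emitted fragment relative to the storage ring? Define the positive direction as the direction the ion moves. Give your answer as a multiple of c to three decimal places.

With v = 0.906 and u' = -0.800 (in units of c),
u = (u' + v)/(1 + u'v/c²):
u = (-0.800 + 0.906) / (1 + (-0.800)·0.906) = 0.1060/0.2752 = 0.3852

+0.385c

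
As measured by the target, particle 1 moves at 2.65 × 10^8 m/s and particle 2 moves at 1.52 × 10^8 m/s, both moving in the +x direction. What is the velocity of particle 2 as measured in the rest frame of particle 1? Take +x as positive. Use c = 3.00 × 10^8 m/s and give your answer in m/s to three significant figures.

-2.05 × 10^8 m/s

β_A = 0.883, β_B = 0.507 (dividing each by c = 3.00 × 10^8 m/s).
Transform to A's frame with the inverse velocity-addition law: u' = (u − v)/(1 − uv/c²), taking u = β_B and v = β_A.
u' = (0.507 − 0.883) / (1 − (0.883)(0.507)) = -0.3767/0.5524 = -0.6818.
u' = -0.6818 × 3.00 × 10^8 m/s.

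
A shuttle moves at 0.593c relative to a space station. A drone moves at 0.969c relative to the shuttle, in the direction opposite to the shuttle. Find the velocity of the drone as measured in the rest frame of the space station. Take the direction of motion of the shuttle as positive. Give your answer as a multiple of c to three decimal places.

With v = 0.593 and u' = -0.969 (in units of c),
u = (u' + v)/(1 + u'v/c²):
u = (-0.969 + 0.593) / (1 + (-0.969)·0.593) = -0.3760/0.4254 = -0.8839

-0.884c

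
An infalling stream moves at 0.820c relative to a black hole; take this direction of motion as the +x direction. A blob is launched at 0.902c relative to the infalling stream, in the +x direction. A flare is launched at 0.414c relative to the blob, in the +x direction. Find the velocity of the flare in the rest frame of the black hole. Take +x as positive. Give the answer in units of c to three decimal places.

0.996c

Apply u = (u' + v)/(1 + u'v/c²) successively, working outward toward the black hole.
Start: velocity of the infalling stream relative to the black hole = 0.8200c.
Compose with the blob (u' = 0.902 in the infalling stream frame): u_1 = (0.902 + 0.820) / (1 + 0.902·0.820) = 1.7220/1.7396 = 0.9899.
Compose with the flare (u' = 0.414 in the blob frame): u_2 = (0.414 + 0.990) / (1 + 0.414·0.990) = 1.4039/1.4098 = 0.9958.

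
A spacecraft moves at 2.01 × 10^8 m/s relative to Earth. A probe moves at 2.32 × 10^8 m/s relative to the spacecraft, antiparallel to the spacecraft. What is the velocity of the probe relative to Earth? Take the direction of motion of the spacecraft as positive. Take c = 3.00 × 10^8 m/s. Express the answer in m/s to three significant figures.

In units of c (dividing by 3.00 × 10^8 m/s): v = 0.670, u' = -0.773.
u = (u' + v)/(1 + u'v/c²):
u = (-0.773 + 0.670) / (1 + (-0.773)·0.670) = -0.1033/0.4819 = -0.2144
(Galilean addition would give -0.103c.)
Converting back: u = -0.2144 × 3.00 × 10^8 m/s.

-6.43 × 10^7 m/s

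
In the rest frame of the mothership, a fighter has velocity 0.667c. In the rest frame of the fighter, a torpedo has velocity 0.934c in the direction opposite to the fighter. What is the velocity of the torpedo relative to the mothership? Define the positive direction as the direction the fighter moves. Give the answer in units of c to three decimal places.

With v = 0.667 and u' = -0.934 (in units of c),
u = (u' + v)/(1 + u'v/c²):
u = (-0.934 + 0.667) / (1 + (-0.934)·0.667) = -0.2670/0.3770 = -0.7082

-0.708c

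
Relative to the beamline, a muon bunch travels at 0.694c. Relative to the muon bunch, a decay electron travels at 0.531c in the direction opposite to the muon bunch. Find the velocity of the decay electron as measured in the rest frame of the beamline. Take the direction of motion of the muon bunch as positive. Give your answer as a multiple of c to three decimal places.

With v = 0.694 and u' = -0.531 (in units of c),
u = (u' + v)/(1 + u'v/c²):
u = (-0.531 + 0.694) / (1 + (-0.531)·0.694) = 0.1630/0.6315 = 0.2581
(Galilean addition would give +0.163c.)

+0.258c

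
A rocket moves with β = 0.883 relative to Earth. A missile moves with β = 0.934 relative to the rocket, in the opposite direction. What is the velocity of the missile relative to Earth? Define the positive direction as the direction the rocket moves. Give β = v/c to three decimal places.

With v = 0.883 and u' = -0.934 (in units of c),
u = (u' + v)/(1 + u'v/c²):
u = (-0.934 + 0.883) / (1 + (-0.934)·0.883) = -0.0510/0.1753 = -0.2910
(Galilean addition would give -0.051c.)

β = -0.291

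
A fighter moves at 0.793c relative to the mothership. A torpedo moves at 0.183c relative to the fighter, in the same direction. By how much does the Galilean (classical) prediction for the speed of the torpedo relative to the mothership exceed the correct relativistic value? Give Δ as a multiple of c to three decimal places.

Δ = 0.124c

Galilean: u_cl = 0.183 + 0.793 = 0.9760.
Relativistic: u_rel = (0.183 + 0.793) / (1 + 0.183·0.793) = 0.9760/1.1451 = 0.8523.
Δ = 0.9760 − 0.8523 = 0.1237.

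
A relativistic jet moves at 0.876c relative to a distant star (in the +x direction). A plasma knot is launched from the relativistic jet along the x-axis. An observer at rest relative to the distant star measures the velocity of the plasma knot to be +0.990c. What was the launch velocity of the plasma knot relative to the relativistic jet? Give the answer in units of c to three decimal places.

+0.859c

Invert the composition law: u' = (u − v)/(1 − uv/c²).
u' = (0.990 − 0.876) / (1 − (0.990)(0.876)) = 0.1140/0.1328 = 0.8587.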